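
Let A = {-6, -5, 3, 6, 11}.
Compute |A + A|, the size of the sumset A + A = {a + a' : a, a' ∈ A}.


A + A = {a + a' : a, a' ∈ A}; |A| = 5.
General bounds: 2|A| - 1 ≤ |A + A| ≤ |A|(|A|+1)/2, i.e. 9 ≤ |A + A| ≤ 15.
Lower bound 2|A|-1 is attained iff A is an arithmetic progression.
Enumerate sums a + a' for a ≤ a' (symmetric, so this suffices):
a = -6: -6+-6=-12, -6+-5=-11, -6+3=-3, -6+6=0, -6+11=5
a = -5: -5+-5=-10, -5+3=-2, -5+6=1, -5+11=6
a = 3: 3+3=6, 3+6=9, 3+11=14
a = 6: 6+6=12, 6+11=17
a = 11: 11+11=22
Distinct sums: {-12, -11, -10, -3, -2, 0, 1, 5, 6, 9, 12, 14, 17, 22}
|A + A| = 14

|A + A| = 14


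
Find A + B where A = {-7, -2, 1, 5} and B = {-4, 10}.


A + B = {a + b : a ∈ A, b ∈ B}.
Enumerate all |A|·|B| = 4·2 = 8 pairs (a, b) and collect distinct sums.
a = -7: -7+-4=-11, -7+10=3
a = -2: -2+-4=-6, -2+10=8
a = 1: 1+-4=-3, 1+10=11
a = 5: 5+-4=1, 5+10=15
Collecting distinct sums: A + B = {-11, -6, -3, 1, 3, 8, 11, 15}
|A + B| = 8

A + B = {-11, -6, -3, 1, 3, 8, 11, 15}


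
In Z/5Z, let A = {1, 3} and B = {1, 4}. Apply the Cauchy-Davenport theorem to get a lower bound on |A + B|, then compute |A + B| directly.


Cauchy-Davenport: |A + B| ≥ min(p, |A| + |B| - 1) for A, B nonempty in Z/pZ.
|A| = 2, |B| = 2, p = 5.
CD lower bound = min(5, 2 + 2 - 1) = min(5, 3) = 3.
Compute A + B mod 5 directly:
a = 1: 1+1=2, 1+4=0
a = 3: 3+1=4, 3+4=2
A + B = {0, 2, 4}, so |A + B| = 3.
Verify: 3 ≥ 3? Yes ✓.

CD lower bound = 3, actual |A + B| = 3.


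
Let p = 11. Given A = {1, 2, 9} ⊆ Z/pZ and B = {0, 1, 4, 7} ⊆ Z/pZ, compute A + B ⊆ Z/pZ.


Work in Z/11Z: reduce every sum a + b modulo 11.
Enumerate all 12 pairs:
a = 1: 1+0=1, 1+1=2, 1+4=5, 1+7=8
a = 2: 2+0=2, 2+1=3, 2+4=6, 2+7=9
a = 9: 9+0=9, 9+1=10, 9+4=2, 9+7=5
Distinct residues collected: {1, 2, 3, 5, 6, 8, 9, 10}
|A + B| = 8 (out of 11 total residues).

A + B = {1, 2, 3, 5, 6, 8, 9, 10}


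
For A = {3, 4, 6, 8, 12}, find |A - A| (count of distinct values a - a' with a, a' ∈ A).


A - A = {a - a' : a, a' ∈ A}; |A| = 5.
Bounds: 2|A|-1 ≤ |A - A| ≤ |A|² - |A| + 1, i.e. 9 ≤ |A - A| ≤ 21.
Note: 0 ∈ A - A always (from a - a). The set is symmetric: if d ∈ A - A then -d ∈ A - A.
Enumerate nonzero differences d = a - a' with a > a' (then include -d):
Positive differences: {1, 2, 3, 4, 5, 6, 8, 9}
Full difference set: {0} ∪ (positive diffs) ∪ (negative diffs).
|A - A| = 1 + 2·8 = 17 (matches direct enumeration: 17).

|A - A| = 17


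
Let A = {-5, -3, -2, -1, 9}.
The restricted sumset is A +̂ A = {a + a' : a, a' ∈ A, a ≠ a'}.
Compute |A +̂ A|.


Restricted sumset: A +̂ A = {a + a' : a ∈ A, a' ∈ A, a ≠ a'}.
Equivalently, take A + A and drop any sum 2a that is achievable ONLY as a + a for a ∈ A (i.e. sums representable only with equal summands).
Enumerate pairs (a, a') with a < a' (symmetric, so each unordered pair gives one sum; this covers all a ≠ a'):
  -5 + -3 = -8
  -5 + -2 = -7
  -5 + -1 = -6
  -5 + 9 = 4
  -3 + -2 = -5
  -3 + -1 = -4
  -3 + 9 = 6
  -2 + -1 = -3
  -2 + 9 = 7
  -1 + 9 = 8
Collected distinct sums: {-8, -7, -6, -5, -4, -3, 4, 6, 7, 8}
|A +̂ A| = 10
(Reference bound: |A +̂ A| ≥ 2|A| - 3 for |A| ≥ 2, with |A| = 5 giving ≥ 7.)

|A +̂ A| = 10


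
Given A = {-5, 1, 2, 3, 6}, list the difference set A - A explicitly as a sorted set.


A - A = {a - a' : a, a' ∈ A}.
Compute a - a' for each ordered pair (a, a'):
a = -5: -5--5=0, -5-1=-6, -5-2=-7, -5-3=-8, -5-6=-11
a = 1: 1--5=6, 1-1=0, 1-2=-1, 1-3=-2, 1-6=-5
a = 2: 2--5=7, 2-1=1, 2-2=0, 2-3=-1, 2-6=-4
a = 3: 3--5=8, 3-1=2, 3-2=1, 3-3=0, 3-6=-3
a = 6: 6--5=11, 6-1=5, 6-2=4, 6-3=3, 6-6=0
Collecting distinct values (and noting 0 appears from a-a):
A - A = {-11, -8, -7, -6, -5, -4, -3, -2, -1, 0, 1, 2, 3, 4, 5, 6, 7, 8, 11}
|A - A| = 19

A - A = {-11, -8, -7, -6, -5, -4, -3, -2, -1, 0, 1, 2, 3, 4, 5, 6, 7, 8, 11}


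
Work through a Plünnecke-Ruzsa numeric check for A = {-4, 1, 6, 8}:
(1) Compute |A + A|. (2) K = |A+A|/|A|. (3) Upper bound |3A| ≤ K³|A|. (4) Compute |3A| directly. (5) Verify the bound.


|A| = 4.
Step 1: Compute A + A by enumerating all 16 pairs.
A + A = {-8, -3, 2, 4, 7, 9, 12, 14, 16}, so |A + A| = 9.
Step 2: Doubling constant K = |A + A|/|A| = 9/4 = 9/4 ≈ 2.2500.
Step 3: Plünnecke-Ruzsa gives |3A| ≤ K³·|A| = (2.2500)³ · 4 ≈ 45.5625.
Step 4: Compute 3A = A + A + A directly by enumerating all triples (a,b,c) ∈ A³; |3A| = 16.
Step 5: Check 16 ≤ 45.5625? Yes ✓.

K = 9/4, Plünnecke-Ruzsa bound K³|A| ≈ 45.5625, |3A| = 16, inequality holds.


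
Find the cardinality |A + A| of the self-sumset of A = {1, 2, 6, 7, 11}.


A + A = {a + a' : a, a' ∈ A}; |A| = 5.
General bounds: 2|A| - 1 ≤ |A + A| ≤ |A|(|A|+1)/2, i.e. 9 ≤ |A + A| ≤ 15.
Lower bound 2|A|-1 is attained iff A is an arithmetic progression.
Enumerate sums a + a' for a ≤ a' (symmetric, so this suffices):
a = 1: 1+1=2, 1+2=3, 1+6=7, 1+7=8, 1+11=12
a = 2: 2+2=4, 2+6=8, 2+7=9, 2+11=13
a = 6: 6+6=12, 6+7=13, 6+11=17
a = 7: 7+7=14, 7+11=18
a = 11: 11+11=22
Distinct sums: {2, 3, 4, 7, 8, 9, 12, 13, 14, 17, 18, 22}
|A + A| = 12

|A + A| = 12


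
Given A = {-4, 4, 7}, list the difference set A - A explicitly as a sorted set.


A - A = {a - a' : a, a' ∈ A}.
Compute a - a' for each ordered pair (a, a'):
a = -4: -4--4=0, -4-4=-8, -4-7=-11
a = 4: 4--4=8, 4-4=0, 4-7=-3
a = 7: 7--4=11, 7-4=3, 7-7=0
Collecting distinct values (and noting 0 appears from a-a):
A - A = {-11, -8, -3, 0, 3, 8, 11}
|A - A| = 7

A - A = {-11, -8, -3, 0, 3, 8, 11}


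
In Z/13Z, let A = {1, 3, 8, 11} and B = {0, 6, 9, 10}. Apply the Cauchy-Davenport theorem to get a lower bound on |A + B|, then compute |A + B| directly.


Cauchy-Davenport: |A + B| ≥ min(p, |A| + |B| - 1) for A, B nonempty in Z/pZ.
|A| = 4, |B| = 4, p = 13.
CD lower bound = min(13, 4 + 4 - 1) = min(13, 7) = 7.
Compute A + B mod 13 directly:
a = 1: 1+0=1, 1+6=7, 1+9=10, 1+10=11
a = 3: 3+0=3, 3+6=9, 3+9=12, 3+10=0
a = 8: 8+0=8, 8+6=1, 8+9=4, 8+10=5
a = 11: 11+0=11, 11+6=4, 11+9=7, 11+10=8
A + B = {0, 1, 3, 4, 5, 7, 8, 9, 10, 11, 12}, so |A + B| = 11.
Verify: 11 ≥ 7? Yes ✓.

CD lower bound = 7, actual |A + B| = 11.


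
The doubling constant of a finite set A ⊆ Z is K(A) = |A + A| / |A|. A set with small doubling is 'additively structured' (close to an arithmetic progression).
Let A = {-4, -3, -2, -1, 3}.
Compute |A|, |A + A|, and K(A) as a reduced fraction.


|A| = 5.
Compute A + A by enumerating all 25 pairs.
A + A = {-8, -7, -6, -5, -4, -3, -2, -1, 0, 1, 2, 6}, so |A + A| = 12.
K = |A + A| / |A| = 12/5 (already in lowest terms) ≈ 2.4000.
Reference: AP of size 5 gives K = 9/5 ≈ 1.8000; a fully generic set of size 5 gives K ≈ 3.0000.

|A| = 5, |A + A| = 12, K = 12/5.


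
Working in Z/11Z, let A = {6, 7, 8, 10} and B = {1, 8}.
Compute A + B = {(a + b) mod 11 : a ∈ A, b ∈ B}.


Work in Z/11Z: reduce every sum a + b modulo 11.
Enumerate all 8 pairs:
a = 6: 6+1=7, 6+8=3
a = 7: 7+1=8, 7+8=4
a = 8: 8+1=9, 8+8=5
a = 10: 10+1=0, 10+8=7
Distinct residues collected: {0, 3, 4, 5, 7, 8, 9}
|A + B| = 7 (out of 11 total residues).

A + B = {0, 3, 4, 5, 7, 8, 9}


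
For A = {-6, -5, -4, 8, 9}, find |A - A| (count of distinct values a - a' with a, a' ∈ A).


A - A = {a - a' : a, a' ∈ A}; |A| = 5.
Bounds: 2|A|-1 ≤ |A - A| ≤ |A|² - |A| + 1, i.e. 9 ≤ |A - A| ≤ 21.
Note: 0 ∈ A - A always (from a - a). The set is symmetric: if d ∈ A - A then -d ∈ A - A.
Enumerate nonzero differences d = a - a' with a > a' (then include -d):
Positive differences: {1, 2, 12, 13, 14, 15}
Full difference set: {0} ∪ (positive diffs) ∪ (negative diffs).
|A - A| = 1 + 2·6 = 13 (matches direct enumeration: 13).

|A - A| = 13


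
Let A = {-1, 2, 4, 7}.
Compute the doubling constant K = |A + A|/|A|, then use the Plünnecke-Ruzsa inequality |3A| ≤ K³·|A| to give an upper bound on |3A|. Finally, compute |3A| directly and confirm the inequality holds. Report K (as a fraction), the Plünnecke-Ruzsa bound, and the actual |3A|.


|A| = 4.
Step 1: Compute A + A by enumerating all 16 pairs.
A + A = {-2, 1, 3, 4, 6, 8, 9, 11, 14}, so |A + A| = 9.
Step 2: Doubling constant K = |A + A|/|A| = 9/4 = 9/4 ≈ 2.2500.
Step 3: Plünnecke-Ruzsa gives |3A| ≤ K³·|A| = (2.2500)³ · 4 ≈ 45.5625.
Step 4: Compute 3A = A + A + A directly by enumerating all triples (a,b,c) ∈ A³; |3A| = 16.
Step 5: Check 16 ≤ 45.5625? Yes ✓.

K = 9/4, Plünnecke-Ruzsa bound K³|A| ≈ 45.5625, |3A| = 16, inequality holds.


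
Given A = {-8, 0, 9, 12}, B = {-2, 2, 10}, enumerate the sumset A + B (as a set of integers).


A + B = {a + b : a ∈ A, b ∈ B}.
Enumerate all |A|·|B| = 4·3 = 12 pairs (a, b) and collect distinct sums.
a = -8: -8+-2=-10, -8+2=-6, -8+10=2
a = 0: 0+-2=-2, 0+2=2, 0+10=10
a = 9: 9+-2=7, 9+2=11, 9+10=19
a = 12: 12+-2=10, 12+2=14, 12+10=22
Collecting distinct sums: A + B = {-10, -6, -2, 2, 7, 10, 11, 14, 19, 22}
|A + B| = 10

A + B = {-10, -6, -2, 2, 7, 10, 11, 14, 19, 22}


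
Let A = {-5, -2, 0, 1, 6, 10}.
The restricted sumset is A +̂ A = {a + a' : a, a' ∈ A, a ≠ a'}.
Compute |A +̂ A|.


Restricted sumset: A +̂ A = {a + a' : a ∈ A, a' ∈ A, a ≠ a'}.
Equivalently, take A + A and drop any sum 2a that is achievable ONLY as a + a for a ∈ A (i.e. sums representable only with equal summands).
Enumerate pairs (a, a') with a < a' (symmetric, so each unordered pair gives one sum; this covers all a ≠ a'):
  -5 + -2 = -7
  -5 + 0 = -5
  -5 + 1 = -4
  -5 + 6 = 1
  -5 + 10 = 5
  -2 + 0 = -2
  -2 + 1 = -1
  -2 + 6 = 4
  -2 + 10 = 8
  0 + 1 = 1
  0 + 6 = 6
  0 + 10 = 10
  1 + 6 = 7
  1 + 10 = 11
  6 + 10 = 16
Collected distinct sums: {-7, -5, -4, -2, -1, 1, 4, 5, 6, 7, 8, 10, 11, 16}
|A +̂ A| = 14
(Reference bound: |A +̂ A| ≥ 2|A| - 3 for |A| ≥ 2, with |A| = 6 giving ≥ 9.)

|A +̂ A| = 14


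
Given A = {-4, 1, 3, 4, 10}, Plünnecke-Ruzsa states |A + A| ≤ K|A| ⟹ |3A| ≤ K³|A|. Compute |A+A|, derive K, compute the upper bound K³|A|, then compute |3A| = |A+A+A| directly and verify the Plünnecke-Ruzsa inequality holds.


|A| = 5.
Step 1: Compute A + A by enumerating all 25 pairs.
A + A = {-8, -3, -1, 0, 2, 4, 5, 6, 7, 8, 11, 13, 14, 20}, so |A + A| = 14.
Step 2: Doubling constant K = |A + A|/|A| = 14/5 = 14/5 ≈ 2.8000.
Step 3: Plünnecke-Ruzsa gives |3A| ≤ K³·|A| = (2.8000)³ · 5 ≈ 109.7600.
Step 4: Compute 3A = A + A + A directly by enumerating all triples (a,b,c) ∈ A³; |3A| = 27.
Step 5: Check 27 ≤ 109.7600? Yes ✓.

K = 14/5, Plünnecke-Ruzsa bound K³|A| ≈ 109.7600, |3A| = 27, inequality holds.


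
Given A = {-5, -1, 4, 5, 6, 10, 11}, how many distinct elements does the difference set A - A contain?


A - A = {a - a' : a, a' ∈ A}; |A| = 7.
Bounds: 2|A|-1 ≤ |A - A| ≤ |A|² - |A| + 1, i.e. 13 ≤ |A - A| ≤ 43.
Note: 0 ∈ A - A always (from a - a). The set is symmetric: if d ∈ A - A then -d ∈ A - A.
Enumerate nonzero differences d = a - a' with a > a' (then include -d):
Positive differences: {1, 2, 4, 5, 6, 7, 9, 10, 11, 12, 15, 16}
Full difference set: {0} ∪ (positive diffs) ∪ (negative diffs).
|A - A| = 1 + 2·12 = 25 (matches direct enumeration: 25).

|A - A| = 25


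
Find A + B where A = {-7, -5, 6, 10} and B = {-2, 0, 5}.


A + B = {a + b : a ∈ A, b ∈ B}.
Enumerate all |A|·|B| = 4·3 = 12 pairs (a, b) and collect distinct sums.
a = -7: -7+-2=-9, -7+0=-7, -7+5=-2
a = -5: -5+-2=-7, -5+0=-5, -5+5=0
a = 6: 6+-2=4, 6+0=6, 6+5=11
a = 10: 10+-2=8, 10+0=10, 10+5=15
Collecting distinct sums: A + B = {-9, -7, -5, -2, 0, 4, 6, 8, 10, 11, 15}
|A + B| = 11

A + B = {-9, -7, -5, -2, 0, 4, 6, 8, 10, 11, 15}


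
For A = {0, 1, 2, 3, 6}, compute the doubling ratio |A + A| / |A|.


|A| = 5.
Compute A + A by enumerating all 25 pairs.
A + A = {0, 1, 2, 3, 4, 5, 6, 7, 8, 9, 12}, so |A + A| = 11.
K = |A + A| / |A| = 11/5 (already in lowest terms) ≈ 2.2000.
Reference: AP of size 5 gives K = 9/5 ≈ 1.8000; a fully generic set of size 5 gives K ≈ 3.0000.

|A| = 5, |A + A| = 11, K = 11/5.


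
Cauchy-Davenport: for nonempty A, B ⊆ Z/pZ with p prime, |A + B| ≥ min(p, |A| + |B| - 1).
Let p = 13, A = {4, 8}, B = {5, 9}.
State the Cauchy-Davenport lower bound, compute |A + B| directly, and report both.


Cauchy-Davenport: |A + B| ≥ min(p, |A| + |B| - 1) for A, B nonempty in Z/pZ.
|A| = 2, |B| = 2, p = 13.
CD lower bound = min(13, 2 + 2 - 1) = min(13, 3) = 3.
Compute A + B mod 13 directly:
a = 4: 4+5=9, 4+9=0
a = 8: 8+5=0, 8+9=4
A + B = {0, 4, 9}, so |A + B| = 3.
Verify: 3 ≥ 3? Yes ✓.

CD lower bound = 3, actual |A + B| = 3.


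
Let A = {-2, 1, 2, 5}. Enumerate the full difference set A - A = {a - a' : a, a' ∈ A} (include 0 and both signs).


A - A = {a - a' : a, a' ∈ A}.
Compute a - a' for each ordered pair (a, a'):
a = -2: -2--2=0, -2-1=-3, -2-2=-4, -2-5=-7
a = 1: 1--2=3, 1-1=0, 1-2=-1, 1-5=-4
a = 2: 2--2=4, 2-1=1, 2-2=0, 2-5=-3
a = 5: 5--2=7, 5-1=4, 5-2=3, 5-5=0
Collecting distinct values (and noting 0 appears from a-a):
A - A = {-7, -4, -3, -1, 0, 1, 3, 4, 7}
|A - A| = 9

A - A = {-7, -4, -3, -1, 0, 1, 3, 4, 7}


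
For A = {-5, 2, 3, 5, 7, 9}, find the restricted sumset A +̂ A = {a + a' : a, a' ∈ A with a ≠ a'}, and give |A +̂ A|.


Restricted sumset: A +̂ A = {a + a' : a ∈ A, a' ∈ A, a ≠ a'}.
Equivalently, take A + A and drop any sum 2a that is achievable ONLY as a + a for a ∈ A (i.e. sums representable only with equal summands).
Enumerate pairs (a, a') with a < a' (symmetric, so each unordered pair gives one sum; this covers all a ≠ a'):
  -5 + 2 = -3
  -5 + 3 = -2
  -5 + 5 = 0
  -5 + 7 = 2
  -5 + 9 = 4
  2 + 3 = 5
  2 + 5 = 7
  2 + 7 = 9
  2 + 9 = 11
  3 + 5 = 8
  3 + 7 = 10
  3 + 9 = 12
  5 + 7 = 12
  5 + 9 = 14
  7 + 9 = 16
Collected distinct sums: {-3, -2, 0, 2, 4, 5, 7, 8, 9, 10, 11, 12, 14, 16}
|A +̂ A| = 14
(Reference bound: |A +̂ A| ≥ 2|A| - 3 for |A| ≥ 2, with |A| = 6 giving ≥ 9.)

|A +̂ A| = 14


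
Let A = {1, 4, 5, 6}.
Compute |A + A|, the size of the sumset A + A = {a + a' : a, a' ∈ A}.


A + A = {a + a' : a, a' ∈ A}; |A| = 4.
General bounds: 2|A| - 1 ≤ |A + A| ≤ |A|(|A|+1)/2, i.e. 7 ≤ |A + A| ≤ 10.
Lower bound 2|A|-1 is attained iff A is an arithmetic progression.
Enumerate sums a + a' for a ≤ a' (symmetric, so this suffices):
a = 1: 1+1=2, 1+4=5, 1+5=6, 1+6=7
a = 4: 4+4=8, 4+5=9, 4+6=10
a = 5: 5+5=10, 5+6=11
a = 6: 6+6=12
Distinct sums: {2, 5, 6, 7, 8, 9, 10, 11, 12}
|A + A| = 9

|A + A| = 9


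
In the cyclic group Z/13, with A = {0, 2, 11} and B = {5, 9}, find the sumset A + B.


Work in Z/13Z: reduce every sum a + b modulo 13.
Enumerate all 6 pairs:
a = 0: 0+5=5, 0+9=9
a = 2: 2+5=7, 2+9=11
a = 11: 11+5=3, 11+9=7
Distinct residues collected: {3, 5, 7, 9, 11}
|A + B| = 5 (out of 13 total residues).

A + B = {3, 5, 7, 9, 11}


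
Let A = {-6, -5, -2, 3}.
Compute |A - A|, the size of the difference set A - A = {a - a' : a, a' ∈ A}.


A - A = {a - a' : a, a' ∈ A}; |A| = 4.
Bounds: 2|A|-1 ≤ |A - A| ≤ |A|² - |A| + 1, i.e. 7 ≤ |A - A| ≤ 13.
Note: 0 ∈ A - A always (from a - a). The set is symmetric: if d ∈ A - A then -d ∈ A - A.
Enumerate nonzero differences d = a - a' with a > a' (then include -d):
Positive differences: {1, 3, 4, 5, 8, 9}
Full difference set: {0} ∪ (positive diffs) ∪ (negative diffs).
|A - A| = 1 + 2·6 = 13 (matches direct enumeration: 13).

|A - A| = 13


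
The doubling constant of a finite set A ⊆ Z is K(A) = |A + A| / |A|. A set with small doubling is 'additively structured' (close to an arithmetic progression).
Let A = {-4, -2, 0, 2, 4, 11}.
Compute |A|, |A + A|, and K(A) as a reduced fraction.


|A| = 6.
Compute A + A by enumerating all 36 pairs.
A + A = {-8, -6, -4, -2, 0, 2, 4, 6, 7, 8, 9, 11, 13, 15, 22}, so |A + A| = 15.
K = |A + A| / |A| = 15/6 = 5/2 ≈ 2.5000.
Reference: AP of size 6 gives K = 11/6 ≈ 1.8333; a fully generic set of size 6 gives K ≈ 3.5000.

|A| = 6, |A + A| = 15, K = 15/6 = 5/2.


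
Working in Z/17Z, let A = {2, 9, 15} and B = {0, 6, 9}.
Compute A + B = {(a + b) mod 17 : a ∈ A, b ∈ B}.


Work in Z/17Z: reduce every sum a + b modulo 17.
Enumerate all 9 pairs:
a = 2: 2+0=2, 2+6=8, 2+9=11
a = 9: 9+0=9, 9+6=15, 9+9=1
a = 15: 15+0=15, 15+6=4, 15+9=7
Distinct residues collected: {1, 2, 4, 7, 8, 9, 11, 15}
|A + B| = 8 (out of 17 total residues).

A + B = {1, 2, 4, 7, 8, 9, 11, 15}


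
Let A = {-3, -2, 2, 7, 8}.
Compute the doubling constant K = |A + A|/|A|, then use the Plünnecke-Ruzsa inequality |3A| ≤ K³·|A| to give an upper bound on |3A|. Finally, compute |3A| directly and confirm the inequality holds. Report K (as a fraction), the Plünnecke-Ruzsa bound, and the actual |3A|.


|A| = 5.
Step 1: Compute A + A by enumerating all 25 pairs.
A + A = {-6, -5, -4, -1, 0, 4, 5, 6, 9, 10, 14, 15, 16}, so |A + A| = 13.
Step 2: Doubling constant K = |A + A|/|A| = 13/5 = 13/5 ≈ 2.6000.
Step 3: Plünnecke-Ruzsa gives |3A| ≤ K³·|A| = (2.6000)³ · 5 ≈ 87.8800.
Step 4: Compute 3A = A + A + A directly by enumerating all triples (a,b,c) ∈ A³; |3A| = 25.
Step 5: Check 25 ≤ 87.8800? Yes ✓.

K = 13/5, Plünnecke-Ruzsa bound K³|A| ≈ 87.8800, |3A| = 25, inequality holds.


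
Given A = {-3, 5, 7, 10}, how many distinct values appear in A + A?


A + A = {a + a' : a, a' ∈ A}; |A| = 4.
General bounds: 2|A| - 1 ≤ |A + A| ≤ |A|(|A|+1)/2, i.e. 7 ≤ |A + A| ≤ 10.
Lower bound 2|A|-1 is attained iff A is an arithmetic progression.
Enumerate sums a + a' for a ≤ a' (symmetric, so this suffices):
a = -3: -3+-3=-6, -3+5=2, -3+7=4, -3+10=7
a = 5: 5+5=10, 5+7=12, 5+10=15
a = 7: 7+7=14, 7+10=17
a = 10: 10+10=20
Distinct sums: {-6, 2, 4, 7, 10, 12, 14, 15, 17, 20}
|A + A| = 10

|A + A| = 10


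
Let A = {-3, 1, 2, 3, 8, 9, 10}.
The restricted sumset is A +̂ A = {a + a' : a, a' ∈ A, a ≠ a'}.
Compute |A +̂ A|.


Restricted sumset: A +̂ A = {a + a' : a ∈ A, a' ∈ A, a ≠ a'}.
Equivalently, take A + A and drop any sum 2a that is achievable ONLY as a + a for a ∈ A (i.e. sums representable only with equal summands).
Enumerate pairs (a, a') with a < a' (symmetric, so each unordered pair gives one sum; this covers all a ≠ a'):
  -3 + 1 = -2
  -3 + 2 = -1
  -3 + 3 = 0
  -3 + 8 = 5
  -3 + 9 = 6
  -3 + 10 = 7
  1 + 2 = 3
  1 + 3 = 4
  1 + 8 = 9
  1 + 9 = 10
  1 + 10 = 11
  2 + 3 = 5
  2 + 8 = 10
  2 + 9 = 11
  2 + 10 = 12
  3 + 8 = 11
  3 + 9 = 12
  3 + 10 = 13
  8 + 9 = 17
  8 + 10 = 18
  9 + 10 = 19
Collected distinct sums: {-2, -1, 0, 3, 4, 5, 6, 7, 9, 10, 11, 12, 13, 17, 18, 19}
|A +̂ A| = 16
(Reference bound: |A +̂ A| ≥ 2|A| - 3 for |A| ≥ 2, with |A| = 7 giving ≥ 11.)

|A +̂ A| = 16


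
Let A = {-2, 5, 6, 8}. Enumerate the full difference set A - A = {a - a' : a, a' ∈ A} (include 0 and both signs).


A - A = {a - a' : a, a' ∈ A}.
Compute a - a' for each ordered pair (a, a'):
a = -2: -2--2=0, -2-5=-7, -2-6=-8, -2-8=-10
a = 5: 5--2=7, 5-5=0, 5-6=-1, 5-8=-3
a = 6: 6--2=8, 6-5=1, 6-6=0, 6-8=-2
a = 8: 8--2=10, 8-5=3, 8-6=2, 8-8=0
Collecting distinct values (and noting 0 appears from a-a):
A - A = {-10, -8, -7, -3, -2, -1, 0, 1, 2, 3, 7, 8, 10}
|A - A| = 13

A - A = {-10, -8, -7, -3, -2, -1, 0, 1, 2, 3, 7, 8, 10}


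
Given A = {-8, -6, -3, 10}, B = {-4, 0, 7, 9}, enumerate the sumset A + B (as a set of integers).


A + B = {a + b : a ∈ A, b ∈ B}.
Enumerate all |A|·|B| = 4·4 = 16 pairs (a, b) and collect distinct sums.
a = -8: -8+-4=-12, -8+0=-8, -8+7=-1, -8+9=1
a = -6: -6+-4=-10, -6+0=-6, -6+7=1, -6+9=3
a = -3: -3+-4=-7, -3+0=-3, -3+7=4, -3+9=6
a = 10: 10+-4=6, 10+0=10, 10+7=17, 10+9=19
Collecting distinct sums: A + B = {-12, -10, -8, -7, -6, -3, -1, 1, 3, 4, 6, 10, 17, 19}
|A + B| = 14

A + B = {-12, -10, -8, -7, -6, -3, -1, 1, 3, 4, 6, 10, 17, 19}


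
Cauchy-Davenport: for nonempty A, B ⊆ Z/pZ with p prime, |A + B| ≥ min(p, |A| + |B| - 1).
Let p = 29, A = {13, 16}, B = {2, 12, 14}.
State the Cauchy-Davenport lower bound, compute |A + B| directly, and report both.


Cauchy-Davenport: |A + B| ≥ min(p, |A| + |B| - 1) for A, B nonempty in Z/pZ.
|A| = 2, |B| = 3, p = 29.
CD lower bound = min(29, 2 + 3 - 1) = min(29, 4) = 4.
Compute A + B mod 29 directly:
a = 13: 13+2=15, 13+12=25, 13+14=27
a = 16: 16+2=18, 16+12=28, 16+14=1
A + B = {1, 15, 18, 25, 27, 28}, so |A + B| = 6.
Verify: 6 ≥ 4? Yes ✓.

CD lower bound = 4, actual |A + B| = 6.


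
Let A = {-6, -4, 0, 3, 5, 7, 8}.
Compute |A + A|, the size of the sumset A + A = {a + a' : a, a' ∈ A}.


A + A = {a + a' : a, a' ∈ A}; |A| = 7.
General bounds: 2|A| - 1 ≤ |A + A| ≤ |A|(|A|+1)/2, i.e. 13 ≤ |A + A| ≤ 28.
Lower bound 2|A|-1 is attained iff A is an arithmetic progression.
Enumerate sums a + a' for a ≤ a' (symmetric, so this suffices):
a = -6: -6+-6=-12, -6+-4=-10, -6+0=-6, -6+3=-3, -6+5=-1, -6+7=1, -6+8=2
a = -4: -4+-4=-8, -4+0=-4, -4+3=-1, -4+5=1, -4+7=3, -4+8=4
a = 0: 0+0=0, 0+3=3, 0+5=5, 0+7=7, 0+8=8
a = 3: 3+3=6, 3+5=8, 3+7=10, 3+8=11
a = 5: 5+5=10, 5+7=12, 5+8=13
a = 7: 7+7=14, 7+8=15
a = 8: 8+8=16
Distinct sums: {-12, -10, -8, -6, -4, -3, -1, 0, 1, 2, 3, 4, 5, 6, 7, 8, 10, 11, 12, 13, 14, 15, 16}
|A + A| = 23

|A + A| = 23


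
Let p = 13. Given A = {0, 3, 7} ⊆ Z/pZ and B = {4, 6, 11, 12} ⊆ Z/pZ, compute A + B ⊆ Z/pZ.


Work in Z/13Z: reduce every sum a + b modulo 13.
Enumerate all 12 pairs:
a = 0: 0+4=4, 0+6=6, 0+11=11, 0+12=12
a = 3: 3+4=7, 3+6=9, 3+11=1, 3+12=2
a = 7: 7+4=11, 7+6=0, 7+11=5, 7+12=6
Distinct residues collected: {0, 1, 2, 4, 5, 6, 7, 9, 11, 12}
|A + B| = 10 (out of 13 total residues).

A + B = {0, 1, 2, 4, 5, 6, 7, 9, 11, 12}


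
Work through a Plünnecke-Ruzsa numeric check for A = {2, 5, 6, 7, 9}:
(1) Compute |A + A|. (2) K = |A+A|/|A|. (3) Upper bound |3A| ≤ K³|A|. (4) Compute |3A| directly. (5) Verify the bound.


|A| = 5.
Step 1: Compute A + A by enumerating all 25 pairs.
A + A = {4, 7, 8, 9, 10, 11, 12, 13, 14, 15, 16, 18}, so |A + A| = 12.
Step 2: Doubling constant K = |A + A|/|A| = 12/5 = 12/5 ≈ 2.4000.
Step 3: Plünnecke-Ruzsa gives |3A| ≤ K³·|A| = (2.4000)³ · 5 ≈ 69.1200.
Step 4: Compute 3A = A + A + A directly by enumerating all triples (a,b,c) ∈ A³; |3A| = 19.
Step 5: Check 19 ≤ 69.1200? Yes ✓.

K = 12/5, Plünnecke-Ruzsa bound K³|A| ≈ 69.1200, |3A| = 19, inequality holds.


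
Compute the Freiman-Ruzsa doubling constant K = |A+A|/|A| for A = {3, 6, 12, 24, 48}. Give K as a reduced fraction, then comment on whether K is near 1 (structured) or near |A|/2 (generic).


|A| = 5.
Compute A + A by enumerating all 25 pairs.
A + A = {6, 9, 12, 15, 18, 24, 27, 30, 36, 48, 51, 54, 60, 72, 96}, so |A + A| = 15.
K = |A + A| / |A| = 15/5 = 3/1 ≈ 3.0000.
Reference: AP of size 5 gives K = 9/5 ≈ 1.8000; a fully generic set of size 5 gives K ≈ 3.0000.

|A| = 5, |A + A| = 15, K = 15/5 = 3/1.


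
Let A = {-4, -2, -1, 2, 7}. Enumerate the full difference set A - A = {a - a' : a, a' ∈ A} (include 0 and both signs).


A - A = {a - a' : a, a' ∈ A}.
Compute a - a' for each ordered pair (a, a'):
a = -4: -4--4=0, -4--2=-2, -4--1=-3, -4-2=-6, -4-7=-11
a = -2: -2--4=2, -2--2=0, -2--1=-1, -2-2=-4, -2-7=-9
a = -1: -1--4=3, -1--2=1, -1--1=0, -1-2=-3, -1-7=-8
a = 2: 2--4=6, 2--2=4, 2--1=3, 2-2=0, 2-7=-5
a = 7: 7--4=11, 7--2=9, 7--1=8, 7-2=5, 7-7=0
Collecting distinct values (and noting 0 appears from a-a):
A - A = {-11, -9, -8, -6, -5, -4, -3, -2, -1, 0, 1, 2, 3, 4, 5, 6, 8, 9, 11}
|A - A| = 19

A - A = {-11, -9, -8, -6, -5, -4, -3, -2, -1, 0, 1, 2, 3, 4, 5, 6, 8, 9, 11}


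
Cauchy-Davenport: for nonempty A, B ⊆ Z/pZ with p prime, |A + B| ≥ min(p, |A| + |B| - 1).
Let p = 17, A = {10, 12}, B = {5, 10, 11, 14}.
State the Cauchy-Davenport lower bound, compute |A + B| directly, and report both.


Cauchy-Davenport: |A + B| ≥ min(p, |A| + |B| - 1) for A, B nonempty in Z/pZ.
|A| = 2, |B| = 4, p = 17.
CD lower bound = min(17, 2 + 4 - 1) = min(17, 5) = 5.
Compute A + B mod 17 directly:
a = 10: 10+5=15, 10+10=3, 10+11=4, 10+14=7
a = 12: 12+5=0, 12+10=5, 12+11=6, 12+14=9
A + B = {0, 3, 4, 5, 6, 7, 9, 15}, so |A + B| = 8.
Verify: 8 ≥ 5? Yes ✓.

CD lower bound = 5, actual |A + B| = 8.


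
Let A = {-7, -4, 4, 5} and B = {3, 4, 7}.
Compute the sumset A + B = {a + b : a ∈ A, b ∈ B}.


A + B = {a + b : a ∈ A, b ∈ B}.
Enumerate all |A|·|B| = 4·3 = 12 pairs (a, b) and collect distinct sums.
a = -7: -7+3=-4, -7+4=-3, -7+7=0
a = -4: -4+3=-1, -4+4=0, -4+7=3
a = 4: 4+3=7, 4+4=8, 4+7=11
a = 5: 5+3=8, 5+4=9, 5+7=12
Collecting distinct sums: A + B = {-4, -3, -1, 0, 3, 7, 8, 9, 11, 12}
|A + B| = 10

A + B = {-4, -3, -1, 0, 3, 7, 8, 9, 11, 12}


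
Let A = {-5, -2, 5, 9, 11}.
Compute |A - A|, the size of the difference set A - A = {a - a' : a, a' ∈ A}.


A - A = {a - a' : a, a' ∈ A}; |A| = 5.
Bounds: 2|A|-1 ≤ |A - A| ≤ |A|² - |A| + 1, i.e. 9 ≤ |A - A| ≤ 21.
Note: 0 ∈ A - A always (from a - a). The set is symmetric: if d ∈ A - A then -d ∈ A - A.
Enumerate nonzero differences d = a - a' with a > a' (then include -d):
Positive differences: {2, 3, 4, 6, 7, 10, 11, 13, 14, 16}
Full difference set: {0} ∪ (positive diffs) ∪ (negative diffs).
|A - A| = 1 + 2·10 = 21 (matches direct enumeration: 21).

|A - A| = 21


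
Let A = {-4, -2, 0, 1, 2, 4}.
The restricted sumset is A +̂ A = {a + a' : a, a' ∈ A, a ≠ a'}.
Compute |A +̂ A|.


Restricted sumset: A +̂ A = {a + a' : a ∈ A, a' ∈ A, a ≠ a'}.
Equivalently, take A + A and drop any sum 2a that is achievable ONLY as a + a for a ∈ A (i.e. sums representable only with equal summands).
Enumerate pairs (a, a') with a < a' (symmetric, so each unordered pair gives one sum; this covers all a ≠ a'):
  -4 + -2 = -6
  -4 + 0 = -4
  -4 + 1 = -3
  -4 + 2 = -2
  -4 + 4 = 0
  -2 + 0 = -2
  -2 + 1 = -1
  -2 + 2 = 0
  -2 + 4 = 2
  0 + 1 = 1
  0 + 2 = 2
  0 + 4 = 4
  1 + 2 = 3
  1 + 4 = 5
  2 + 4 = 6
Collected distinct sums: {-6, -4, -3, -2, -1, 0, 1, 2, 3, 4, 5, 6}
|A +̂ A| = 12
(Reference bound: |A +̂ A| ≥ 2|A| - 3 for |A| ≥ 2, with |A| = 6 giving ≥ 9.)

|A +̂ A| = 12


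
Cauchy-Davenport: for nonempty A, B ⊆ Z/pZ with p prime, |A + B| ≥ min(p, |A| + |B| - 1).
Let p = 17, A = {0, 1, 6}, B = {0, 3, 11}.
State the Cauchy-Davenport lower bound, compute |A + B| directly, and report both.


Cauchy-Davenport: |A + B| ≥ min(p, |A| + |B| - 1) for A, B nonempty in Z/pZ.
|A| = 3, |B| = 3, p = 17.
CD lower bound = min(17, 3 + 3 - 1) = min(17, 5) = 5.
Compute A + B mod 17 directly:
a = 0: 0+0=0, 0+3=3, 0+11=11
a = 1: 1+0=1, 1+3=4, 1+11=12
a = 6: 6+0=6, 6+3=9, 6+11=0
A + B = {0, 1, 3, 4, 6, 9, 11, 12}, so |A + B| = 8.
Verify: 8 ≥ 5? Yes ✓.

CD lower bound = 5, actual |A + B| = 8.


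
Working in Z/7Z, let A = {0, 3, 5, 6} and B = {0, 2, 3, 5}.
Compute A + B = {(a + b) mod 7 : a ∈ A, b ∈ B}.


Work in Z/7Z: reduce every sum a + b modulo 7.
Enumerate all 16 pairs:
a = 0: 0+0=0, 0+2=2, 0+3=3, 0+5=5
a = 3: 3+0=3, 3+2=5, 3+3=6, 3+5=1
a = 5: 5+0=5, 5+2=0, 5+3=1, 5+5=3
a = 6: 6+0=6, 6+2=1, 6+3=2, 6+5=4
Distinct residues collected: {0, 1, 2, 3, 4, 5, 6}
|A + B| = 7 (out of 7 total residues).

A + B = {0, 1, 2, 3, 4, 5, 6}


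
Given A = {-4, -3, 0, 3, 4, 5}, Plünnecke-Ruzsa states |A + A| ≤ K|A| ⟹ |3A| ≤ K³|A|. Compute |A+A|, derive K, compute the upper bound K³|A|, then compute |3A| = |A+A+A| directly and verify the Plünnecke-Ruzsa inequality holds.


|A| = 6.
Step 1: Compute A + A by enumerating all 36 pairs.
A + A = {-8, -7, -6, -4, -3, -1, 0, 1, 2, 3, 4, 5, 6, 7, 8, 9, 10}, so |A + A| = 17.
Step 2: Doubling constant K = |A + A|/|A| = 17/6 = 17/6 ≈ 2.8333.
Step 3: Plünnecke-Ruzsa gives |3A| ≤ K³·|A| = (2.8333)³ · 6 ≈ 136.4722.
Step 4: Compute 3A = A + A + A directly by enumerating all triples (a,b,c) ∈ A³; |3A| = 28.
Step 5: Check 28 ≤ 136.4722? Yes ✓.

K = 17/6, Plünnecke-Ruzsa bound K³|A| ≈ 136.4722, |3A| = 28, inequality holds.


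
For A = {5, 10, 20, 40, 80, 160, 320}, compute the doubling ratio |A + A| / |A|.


|A| = 7.
Compute A + A by enumerating all 49 pairs.
A + A = {10, 15, 20, 25, 30, 40, 45, 50, 60, 80, 85, 90, 100, 120, 160, 165, 170, 180, 200, 240, 320, 325, 330, 340, 360, 400, 480, 640}, so |A + A| = 28.
K = |A + A| / |A| = 28/7 = 4/1 ≈ 4.0000.
Reference: AP of size 7 gives K = 13/7 ≈ 1.8571; a fully generic set of size 7 gives K ≈ 4.0000.

|A| = 7, |A + A| = 28, K = 28/7 = 4/1.


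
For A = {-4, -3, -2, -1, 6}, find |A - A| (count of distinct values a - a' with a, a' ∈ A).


A - A = {a - a' : a, a' ∈ A}; |A| = 5.
Bounds: 2|A|-1 ≤ |A - A| ≤ |A|² - |A| + 1, i.e. 9 ≤ |A - A| ≤ 21.
Note: 0 ∈ A - A always (from a - a). The set is symmetric: if d ∈ A - A then -d ∈ A - A.
Enumerate nonzero differences d = a - a' with a > a' (then include -d):
Positive differences: {1, 2, 3, 7, 8, 9, 10}
Full difference set: {0} ∪ (positive diffs) ∪ (negative diffs).
|A - A| = 1 + 2·7 = 15 (matches direct enumeration: 15).

|A - A| = 15


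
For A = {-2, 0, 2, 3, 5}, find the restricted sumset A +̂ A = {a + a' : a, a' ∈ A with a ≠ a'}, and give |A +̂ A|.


Restricted sumset: A +̂ A = {a + a' : a ∈ A, a' ∈ A, a ≠ a'}.
Equivalently, take A + A and drop any sum 2a that is achievable ONLY as a + a for a ∈ A (i.e. sums representable only with equal summands).
Enumerate pairs (a, a') with a < a' (symmetric, so each unordered pair gives one sum; this covers all a ≠ a'):
  -2 + 0 = -2
  -2 + 2 = 0
  -2 + 3 = 1
  -2 + 5 = 3
  0 + 2 = 2
  0 + 3 = 3
  0 + 5 = 5
  2 + 3 = 5
  2 + 5 = 7
  3 + 5 = 8
Collected distinct sums: {-2, 0, 1, 2, 3, 5, 7, 8}
|A +̂ A| = 8
(Reference bound: |A +̂ A| ≥ 2|A| - 3 for |A| ≥ 2, with |A| = 5 giving ≥ 7.)

|A +̂ A| = 8


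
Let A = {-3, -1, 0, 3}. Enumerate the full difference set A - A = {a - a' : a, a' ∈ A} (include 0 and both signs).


A - A = {a - a' : a, a' ∈ A}.
Compute a - a' for each ordered pair (a, a'):
a = -3: -3--3=0, -3--1=-2, -3-0=-3, -3-3=-6
a = -1: -1--3=2, -1--1=0, -1-0=-1, -1-3=-4
a = 0: 0--3=3, 0--1=1, 0-0=0, 0-3=-3
a = 3: 3--3=6, 3--1=4, 3-0=3, 3-3=0
Collecting distinct values (and noting 0 appears from a-a):
A - A = {-6, -4, -3, -2, -1, 0, 1, 2, 3, 4, 6}
|A - A| = 11

A - A = {-6, -4, -3, -2, -1, 0, 1, 2, 3, 4, 6}


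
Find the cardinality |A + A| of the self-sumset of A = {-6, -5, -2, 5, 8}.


A + A = {a + a' : a, a' ∈ A}; |A| = 5.
General bounds: 2|A| - 1 ≤ |A + A| ≤ |A|(|A|+1)/2, i.e. 9 ≤ |A + A| ≤ 15.
Lower bound 2|A|-1 is attained iff A is an arithmetic progression.
Enumerate sums a + a' for a ≤ a' (symmetric, so this suffices):
a = -6: -6+-6=-12, -6+-5=-11, -6+-2=-8, -6+5=-1, -6+8=2
a = -5: -5+-5=-10, -5+-2=-7, -5+5=0, -5+8=3
a = -2: -2+-2=-4, -2+5=3, -2+8=6
a = 5: 5+5=10, 5+8=13
a = 8: 8+8=16
Distinct sums: {-12, -11, -10, -8, -7, -4, -1, 0, 2, 3, 6, 10, 13, 16}
|A + A| = 14

|A + A| = 14


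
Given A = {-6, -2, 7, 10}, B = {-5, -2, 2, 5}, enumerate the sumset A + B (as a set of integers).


A + B = {a + b : a ∈ A, b ∈ B}.
Enumerate all |A|·|B| = 4·4 = 16 pairs (a, b) and collect distinct sums.
a = -6: -6+-5=-11, -6+-2=-8, -6+2=-4, -6+5=-1
a = -2: -2+-5=-7, -2+-2=-4, -2+2=0, -2+5=3
a = 7: 7+-5=2, 7+-2=5, 7+2=9, 7+5=12
a = 10: 10+-5=5, 10+-2=8, 10+2=12, 10+5=15
Collecting distinct sums: A + B = {-11, -8, -7, -4, -1, 0, 2, 3, 5, 8, 9, 12, 15}
|A + B| = 13

A + B = {-11, -8, -7, -4, -1, 0, 2, 3, 5, 8, 9, 12, 15}


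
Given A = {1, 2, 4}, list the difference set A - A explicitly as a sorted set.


A - A = {a - a' : a, a' ∈ A}.
Compute a - a' for each ordered pair (a, a'):
a = 1: 1-1=0, 1-2=-1, 1-4=-3
a = 2: 2-1=1, 2-2=0, 2-4=-2
a = 4: 4-1=3, 4-2=2, 4-4=0
Collecting distinct values (and noting 0 appears from a-a):
A - A = {-3, -2, -1, 0, 1, 2, 3}
|A - A| = 7

A - A = {-3, -2, -1, 0, 1, 2, 3}


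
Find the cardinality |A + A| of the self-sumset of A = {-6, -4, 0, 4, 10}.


A + A = {a + a' : a, a' ∈ A}; |A| = 5.
General bounds: 2|A| - 1 ≤ |A + A| ≤ |A|(|A|+1)/2, i.e. 9 ≤ |A + A| ≤ 15.
Lower bound 2|A|-1 is attained iff A is an arithmetic progression.
Enumerate sums a + a' for a ≤ a' (symmetric, so this suffices):
a = -6: -6+-6=-12, -6+-4=-10, -6+0=-6, -6+4=-2, -6+10=4
a = -4: -4+-4=-8, -4+0=-4, -4+4=0, -4+10=6
a = 0: 0+0=0, 0+4=4, 0+10=10
a = 4: 4+4=8, 4+10=14
a = 10: 10+10=20
Distinct sums: {-12, -10, -8, -6, -4, -2, 0, 4, 6, 8, 10, 14, 20}
|A + A| = 13

|A + A| = 13


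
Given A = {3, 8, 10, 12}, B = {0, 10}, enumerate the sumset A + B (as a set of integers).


A + B = {a + b : a ∈ A, b ∈ B}.
Enumerate all |A|·|B| = 4·2 = 8 pairs (a, b) and collect distinct sums.
a = 3: 3+0=3, 3+10=13
a = 8: 8+0=8, 8+10=18
a = 10: 10+0=10, 10+10=20
a = 12: 12+0=12, 12+10=22
Collecting distinct sums: A + B = {3, 8, 10, 12, 13, 18, 20, 22}
|A + B| = 8

A + B = {3, 8, 10, 12, 13, 18, 20, 22}


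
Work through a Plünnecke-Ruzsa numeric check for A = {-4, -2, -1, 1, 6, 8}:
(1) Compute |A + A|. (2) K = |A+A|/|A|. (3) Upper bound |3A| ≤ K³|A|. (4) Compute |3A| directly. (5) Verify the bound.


|A| = 6.
Step 1: Compute A + A by enumerating all 36 pairs.
A + A = {-8, -6, -5, -4, -3, -2, -1, 0, 2, 4, 5, 6, 7, 9, 12, 14, 16}, so |A + A| = 17.
Step 2: Doubling constant K = |A + A|/|A| = 17/6 = 17/6 ≈ 2.8333.
Step 3: Plünnecke-Ruzsa gives |3A| ≤ K³·|A| = (2.8333)³ · 6 ≈ 136.4722.
Step 4: Compute 3A = A + A + A directly by enumerating all triples (a,b,c) ∈ A³; |3A| = 31.
Step 5: Check 31 ≤ 136.4722? Yes ✓.

K = 17/6, Plünnecke-Ruzsa bound K³|A| ≈ 136.4722, |3A| = 31, inequality holds.


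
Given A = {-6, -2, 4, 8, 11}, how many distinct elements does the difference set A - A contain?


A - A = {a - a' : a, a' ∈ A}; |A| = 5.
Bounds: 2|A|-1 ≤ |A - A| ≤ |A|² - |A| + 1, i.e. 9 ≤ |A - A| ≤ 21.
Note: 0 ∈ A - A always (from a - a). The set is symmetric: if d ∈ A - A then -d ∈ A - A.
Enumerate nonzero differences d = a - a' with a > a' (then include -d):
Positive differences: {3, 4, 6, 7, 10, 13, 14, 17}
Full difference set: {0} ∪ (positive diffs) ∪ (negative diffs).
|A - A| = 1 + 2·8 = 17 (matches direct enumeration: 17).

|A - A| = 17


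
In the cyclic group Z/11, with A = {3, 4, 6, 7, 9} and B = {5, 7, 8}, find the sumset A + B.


Work in Z/11Z: reduce every sum a + b modulo 11.
Enumerate all 15 pairs:
a = 3: 3+5=8, 3+7=10, 3+8=0
a = 4: 4+5=9, 4+7=0, 4+8=1
a = 6: 6+5=0, 6+7=2, 6+8=3
a = 7: 7+5=1, 7+7=3, 7+8=4
a = 9: 9+5=3, 9+7=5, 9+8=6
Distinct residues collected: {0, 1, 2, 3, 4, 5, 6, 8, 9, 10}
|A + B| = 10 (out of 11 total residues).

A + B = {0, 1, 2, 3, 4, 5, 6, 8, 9, 10}


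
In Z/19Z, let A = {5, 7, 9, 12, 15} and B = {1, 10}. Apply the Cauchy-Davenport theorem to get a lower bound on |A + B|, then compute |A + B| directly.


Cauchy-Davenport: |A + B| ≥ min(p, |A| + |B| - 1) for A, B nonempty in Z/pZ.
|A| = 5, |B| = 2, p = 19.
CD lower bound = min(19, 5 + 2 - 1) = min(19, 6) = 6.
Compute A + B mod 19 directly:
a = 5: 5+1=6, 5+10=15
a = 7: 7+1=8, 7+10=17
a = 9: 9+1=10, 9+10=0
a = 12: 12+1=13, 12+10=3
a = 15: 15+1=16, 15+10=6
A + B = {0, 3, 6, 8, 10, 13, 15, 16, 17}, so |A + B| = 9.
Verify: 9 ≥ 6? Yes ✓.

CD lower bound = 6, actual |A + B| = 9.


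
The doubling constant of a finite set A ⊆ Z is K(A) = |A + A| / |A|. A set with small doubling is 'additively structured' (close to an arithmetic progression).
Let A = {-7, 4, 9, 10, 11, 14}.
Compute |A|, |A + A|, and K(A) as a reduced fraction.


|A| = 6.
Compute A + A by enumerating all 36 pairs.
A + A = {-14, -3, 2, 3, 4, 7, 8, 13, 14, 15, 18, 19, 20, 21, 22, 23, 24, 25, 28}, so |A + A| = 19.
K = |A + A| / |A| = 19/6 (already in lowest terms) ≈ 3.1667.
Reference: AP of size 6 gives K = 11/6 ≈ 1.8333; a fully generic set of size 6 gives K ≈ 3.5000.

|A| = 6, |A + A| = 19, K = 19/6.


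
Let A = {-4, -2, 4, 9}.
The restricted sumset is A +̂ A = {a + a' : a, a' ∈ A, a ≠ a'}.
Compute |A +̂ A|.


Restricted sumset: A +̂ A = {a + a' : a ∈ A, a' ∈ A, a ≠ a'}.
Equivalently, take A + A and drop any sum 2a that is achievable ONLY as a + a for a ∈ A (i.e. sums representable only with equal summands).
Enumerate pairs (a, a') with a < a' (symmetric, so each unordered pair gives one sum; this covers all a ≠ a'):
  -4 + -2 = -6
  -4 + 4 = 0
  -4 + 9 = 5
  -2 + 4 = 2
  -2 + 9 = 7
  4 + 9 = 13
Collected distinct sums: {-6, 0, 2, 5, 7, 13}
|A +̂ A| = 6
(Reference bound: |A +̂ A| ≥ 2|A| - 3 for |A| ≥ 2, with |A| = 4 giving ≥ 5.)

|A +̂ A| = 6


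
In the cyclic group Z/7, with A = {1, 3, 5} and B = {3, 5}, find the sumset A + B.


Work in Z/7Z: reduce every sum a + b modulo 7.
Enumerate all 6 pairs:
a = 1: 1+3=4, 1+5=6
a = 3: 3+3=6, 3+5=1
a = 5: 5+3=1, 5+5=3
Distinct residues collected: {1, 3, 4, 6}
|A + B| = 4 (out of 7 total residues).

A + B = {1, 3, 4, 6}


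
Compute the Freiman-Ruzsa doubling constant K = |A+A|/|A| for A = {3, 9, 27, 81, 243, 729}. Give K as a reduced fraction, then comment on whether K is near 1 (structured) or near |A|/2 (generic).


|A| = 6.
Compute A + A by enumerating all 36 pairs.
A + A = {6, 12, 18, 30, 36, 54, 84, 90, 108, 162, 246, 252, 270, 324, 486, 732, 738, 756, 810, 972, 1458}, so |A + A| = 21.
K = |A + A| / |A| = 21/6 = 7/2 ≈ 3.5000.
Reference: AP of size 6 gives K = 11/6 ≈ 1.8333; a fully generic set of size 6 gives K ≈ 3.5000.

|A| = 6, |A + A| = 21, K = 21/6 = 7/2.


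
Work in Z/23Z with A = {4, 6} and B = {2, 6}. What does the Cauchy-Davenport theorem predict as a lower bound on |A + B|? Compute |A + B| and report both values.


Cauchy-Davenport: |A + B| ≥ min(p, |A| + |B| - 1) for A, B nonempty in Z/pZ.
|A| = 2, |B| = 2, p = 23.
CD lower bound = min(23, 2 + 2 - 1) = min(23, 3) = 3.
Compute A + B mod 23 directly:
a = 4: 4+2=6, 4+6=10
a = 6: 6+2=8, 6+6=12
A + B = {6, 8, 10, 12}, so |A + B| = 4.
Verify: 4 ≥ 3? Yes ✓.

CD lower bound = 3, actual |A + B| = 4.


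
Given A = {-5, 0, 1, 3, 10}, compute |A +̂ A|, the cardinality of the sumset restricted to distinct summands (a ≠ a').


Restricted sumset: A +̂ A = {a + a' : a ∈ A, a' ∈ A, a ≠ a'}.
Equivalently, take A + A and drop any sum 2a that is achievable ONLY as a + a for a ∈ A (i.e. sums representable only with equal summands).
Enumerate pairs (a, a') with a < a' (symmetric, so each unordered pair gives one sum; this covers all a ≠ a'):
  -5 + 0 = -5
  -5 + 1 = -4
  -5 + 3 = -2
  -5 + 10 = 5
  0 + 1 = 1
  0 + 3 = 3
  0 + 10 = 10
  1 + 3 = 4
  1 + 10 = 11
  3 + 10 = 13
Collected distinct sums: {-5, -4, -2, 1, 3, 4, 5, 10, 11, 13}
|A +̂ A| = 10
(Reference bound: |A +̂ A| ≥ 2|A| - 3 for |A| ≥ 2, with |A| = 5 giving ≥ 7.)

|A +̂ A| = 10


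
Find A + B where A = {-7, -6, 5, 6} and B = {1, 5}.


A + B = {a + b : a ∈ A, b ∈ B}.
Enumerate all |A|·|B| = 4·2 = 8 pairs (a, b) and collect distinct sums.
a = -7: -7+1=-6, -7+5=-2
a = -6: -6+1=-5, -6+5=-1
a = 5: 5+1=6, 5+5=10
a = 6: 6+1=7, 6+5=11
Collecting distinct sums: A + B = {-6, -5, -2, -1, 6, 7, 10, 11}
|A + B| = 8

A + B = {-6, -5, -2, -1, 6, 7, 10, 11}


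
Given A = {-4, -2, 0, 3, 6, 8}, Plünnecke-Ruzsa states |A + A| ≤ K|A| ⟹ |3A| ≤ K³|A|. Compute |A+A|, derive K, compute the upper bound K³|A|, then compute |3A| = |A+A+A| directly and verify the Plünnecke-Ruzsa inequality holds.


|A| = 6.
Step 1: Compute A + A by enumerating all 36 pairs.
A + A = {-8, -6, -4, -2, -1, 0, 1, 2, 3, 4, 6, 8, 9, 11, 12, 14, 16}, so |A + A| = 17.
Step 2: Doubling constant K = |A + A|/|A| = 17/6 = 17/6 ≈ 2.8333.
Step 3: Plünnecke-Ruzsa gives |3A| ≤ K³·|A| = (2.8333)³ · 6 ≈ 136.4722.
Step 4: Compute 3A = A + A + A directly by enumerating all triples (a,b,c) ∈ A³; |3A| = 31.
Step 5: Check 31 ≤ 136.4722? Yes ✓.

K = 17/6, Plünnecke-Ruzsa bound K³|A| ≈ 136.4722, |3A| = 31, inequality holds.


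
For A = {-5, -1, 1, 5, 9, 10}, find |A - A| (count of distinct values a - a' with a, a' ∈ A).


A - A = {a - a' : a, a' ∈ A}; |A| = 6.
Bounds: 2|A|-1 ≤ |A - A| ≤ |A|² - |A| + 1, i.e. 11 ≤ |A - A| ≤ 31.
Note: 0 ∈ A - A always (from a - a). The set is symmetric: if d ∈ A - A then -d ∈ A - A.
Enumerate nonzero differences d = a - a' with a > a' (then include -d):
Positive differences: {1, 2, 4, 5, 6, 8, 9, 10, 11, 14, 15}
Full difference set: {0} ∪ (positive diffs) ∪ (negative diffs).
|A - A| = 1 + 2·11 = 23 (matches direct enumeration: 23).

|A - A| = 23


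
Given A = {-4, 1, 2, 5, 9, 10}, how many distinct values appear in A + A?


A + A = {a + a' : a, a' ∈ A}; |A| = 6.
General bounds: 2|A| - 1 ≤ |A + A| ≤ |A|(|A|+1)/2, i.e. 11 ≤ |A + A| ≤ 21.
Lower bound 2|A|-1 is attained iff A is an arithmetic progression.
Enumerate sums a + a' for a ≤ a' (symmetric, so this suffices):
a = -4: -4+-4=-8, -4+1=-3, -4+2=-2, -4+5=1, -4+9=5, -4+10=6
a = 1: 1+1=2, 1+2=3, 1+5=6, 1+9=10, 1+10=11
a = 2: 2+2=4, 2+5=7, 2+9=11, 2+10=12
a = 5: 5+5=10, 5+9=14, 5+10=15
a = 9: 9+9=18, 9+10=19
a = 10: 10+10=20
Distinct sums: {-8, -3, -2, 1, 2, 3, 4, 5, 6, 7, 10, 11, 12, 14, 15, 18, 19, 20}
|A + A| = 18

|A + A| = 18
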